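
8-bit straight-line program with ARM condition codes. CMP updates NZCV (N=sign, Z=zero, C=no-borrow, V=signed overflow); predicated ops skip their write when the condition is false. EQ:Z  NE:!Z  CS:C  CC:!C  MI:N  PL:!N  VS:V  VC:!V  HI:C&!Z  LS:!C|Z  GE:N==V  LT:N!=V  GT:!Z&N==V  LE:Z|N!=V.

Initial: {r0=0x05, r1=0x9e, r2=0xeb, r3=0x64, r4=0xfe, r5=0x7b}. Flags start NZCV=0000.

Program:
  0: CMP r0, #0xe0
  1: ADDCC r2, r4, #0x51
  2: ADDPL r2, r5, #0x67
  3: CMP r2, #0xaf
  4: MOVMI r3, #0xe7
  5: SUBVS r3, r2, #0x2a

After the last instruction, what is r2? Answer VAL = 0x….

VAL = 0xe2

0: ✓ CMP  NZCV=0000
1: ✓ ADDCC  r2←0x4f
2: ✓ ADDPL  r2←0xe2
3: ✓ CMP  NZCV=0010
4: · MOVMI
5: · SUBVS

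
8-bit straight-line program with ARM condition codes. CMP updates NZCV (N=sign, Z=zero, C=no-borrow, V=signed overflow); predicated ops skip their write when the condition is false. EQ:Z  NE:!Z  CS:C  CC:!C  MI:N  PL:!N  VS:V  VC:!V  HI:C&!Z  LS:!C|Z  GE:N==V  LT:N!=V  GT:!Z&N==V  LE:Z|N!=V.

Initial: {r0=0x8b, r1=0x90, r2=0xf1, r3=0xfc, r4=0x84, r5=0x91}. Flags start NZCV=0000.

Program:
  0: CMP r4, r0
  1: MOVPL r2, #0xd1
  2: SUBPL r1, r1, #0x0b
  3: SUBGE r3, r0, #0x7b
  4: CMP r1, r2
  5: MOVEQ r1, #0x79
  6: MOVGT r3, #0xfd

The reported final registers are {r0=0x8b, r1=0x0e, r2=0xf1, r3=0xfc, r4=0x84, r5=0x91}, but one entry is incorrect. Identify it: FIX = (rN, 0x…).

0: ✓ CMP  NZCV=1000
1: · MOVPL
2: · SUBPL
3: · SUBGE
4: ✓ CMP  NZCV=1000
5: · MOVEQ
6: · MOVGT

FIX = (r1, 0x90)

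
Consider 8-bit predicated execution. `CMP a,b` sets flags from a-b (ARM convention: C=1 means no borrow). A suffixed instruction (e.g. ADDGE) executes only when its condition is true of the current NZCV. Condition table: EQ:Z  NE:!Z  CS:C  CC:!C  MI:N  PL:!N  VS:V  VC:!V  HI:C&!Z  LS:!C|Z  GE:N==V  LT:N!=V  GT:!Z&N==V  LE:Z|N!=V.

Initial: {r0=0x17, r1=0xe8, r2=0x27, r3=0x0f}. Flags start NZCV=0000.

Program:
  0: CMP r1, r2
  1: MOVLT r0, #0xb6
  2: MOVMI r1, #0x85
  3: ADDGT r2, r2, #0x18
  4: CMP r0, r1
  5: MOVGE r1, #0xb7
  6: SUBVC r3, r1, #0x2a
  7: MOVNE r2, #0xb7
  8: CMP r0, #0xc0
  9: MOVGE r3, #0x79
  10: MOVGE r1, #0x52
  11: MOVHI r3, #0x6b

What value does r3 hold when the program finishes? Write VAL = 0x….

0: ✓ CMP  NZCV=1010
1: ✓ MOVLT  r0←0xb6
2: ✓ MOVMI  r1←0x85
3: · ADDGT
4: ✓ CMP  NZCV=0010
5: ✓ MOVGE  r1←0xb7
6: ✓ SUBVC  r3←0x8d
7: ✓ MOVNE  r2←0xb7
8: ✓ CMP  NZCV=1000
9: · MOVGE
10: · MOVGE
11: · MOVHI

VAL = 0x8d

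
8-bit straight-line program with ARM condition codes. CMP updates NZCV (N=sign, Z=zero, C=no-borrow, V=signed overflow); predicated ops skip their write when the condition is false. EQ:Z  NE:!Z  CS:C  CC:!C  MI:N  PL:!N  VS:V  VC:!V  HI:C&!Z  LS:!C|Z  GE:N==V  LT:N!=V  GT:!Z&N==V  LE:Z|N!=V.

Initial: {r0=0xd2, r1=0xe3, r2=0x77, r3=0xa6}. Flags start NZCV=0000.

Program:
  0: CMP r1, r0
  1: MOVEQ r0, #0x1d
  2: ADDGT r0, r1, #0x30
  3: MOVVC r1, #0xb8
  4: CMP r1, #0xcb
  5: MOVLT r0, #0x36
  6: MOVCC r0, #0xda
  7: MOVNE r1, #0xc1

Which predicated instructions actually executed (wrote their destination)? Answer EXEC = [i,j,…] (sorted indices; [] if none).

0: ✓ CMP  NZCV=0010
1: · MOVEQ
2: ✓ ADDGT  r0←0x13
3: ✓ MOVVC  r1←0xb8
4: ✓ CMP  NZCV=1000
5: ✓ MOVLT  r0←0x36
6: ✓ MOVCC  r0←0xda
7: ✓ MOVNE  r1←0xc1

EXEC = [2,3,5,6,7]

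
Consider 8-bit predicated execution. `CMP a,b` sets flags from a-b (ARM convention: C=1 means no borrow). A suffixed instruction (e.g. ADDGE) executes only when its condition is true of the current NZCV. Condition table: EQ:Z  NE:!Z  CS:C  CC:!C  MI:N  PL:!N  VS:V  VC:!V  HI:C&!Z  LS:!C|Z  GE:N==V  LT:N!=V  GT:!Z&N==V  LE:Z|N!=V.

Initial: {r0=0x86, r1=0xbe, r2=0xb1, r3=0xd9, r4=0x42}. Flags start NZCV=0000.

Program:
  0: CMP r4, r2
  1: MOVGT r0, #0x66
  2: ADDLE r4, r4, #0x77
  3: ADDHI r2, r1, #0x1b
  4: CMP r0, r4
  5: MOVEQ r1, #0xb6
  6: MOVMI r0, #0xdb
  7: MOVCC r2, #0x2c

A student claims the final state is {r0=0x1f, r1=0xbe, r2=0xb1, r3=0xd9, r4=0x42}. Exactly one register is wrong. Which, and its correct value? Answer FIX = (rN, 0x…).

FIX = (r0, 0x66)

0: ✓ CMP  NZCV=1001
1: ✓ MOVGT  r0←0x66
2: · ADDLE
3: · ADDHI
4: ✓ CMP  NZCV=0010
5: · MOVEQ
6: · MOVMI
7: · MOVCC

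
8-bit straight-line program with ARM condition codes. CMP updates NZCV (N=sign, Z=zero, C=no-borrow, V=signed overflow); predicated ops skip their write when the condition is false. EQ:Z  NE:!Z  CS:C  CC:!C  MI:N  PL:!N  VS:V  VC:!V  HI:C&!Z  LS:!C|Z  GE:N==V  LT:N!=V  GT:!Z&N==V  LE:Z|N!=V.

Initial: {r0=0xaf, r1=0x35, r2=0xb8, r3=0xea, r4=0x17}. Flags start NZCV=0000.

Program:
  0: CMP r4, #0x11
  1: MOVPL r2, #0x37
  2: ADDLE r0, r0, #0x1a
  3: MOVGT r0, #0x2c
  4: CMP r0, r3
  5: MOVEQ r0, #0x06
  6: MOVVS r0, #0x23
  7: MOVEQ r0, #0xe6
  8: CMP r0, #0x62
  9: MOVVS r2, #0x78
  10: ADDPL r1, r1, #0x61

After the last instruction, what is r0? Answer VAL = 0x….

0: ✓ CMP  NZCV=0010
1: ✓ MOVPL  r2←0x37
2: · ADDLE
3: ✓ MOVGT  r0←0x2c
4: ✓ CMP  NZCV=0000
5: · MOVEQ
6: · MOVVS
7: · MOVEQ
8: ✓ CMP  NZCV=1000
9: · MOVVS
10: · ADDPL

VAL = 0x2c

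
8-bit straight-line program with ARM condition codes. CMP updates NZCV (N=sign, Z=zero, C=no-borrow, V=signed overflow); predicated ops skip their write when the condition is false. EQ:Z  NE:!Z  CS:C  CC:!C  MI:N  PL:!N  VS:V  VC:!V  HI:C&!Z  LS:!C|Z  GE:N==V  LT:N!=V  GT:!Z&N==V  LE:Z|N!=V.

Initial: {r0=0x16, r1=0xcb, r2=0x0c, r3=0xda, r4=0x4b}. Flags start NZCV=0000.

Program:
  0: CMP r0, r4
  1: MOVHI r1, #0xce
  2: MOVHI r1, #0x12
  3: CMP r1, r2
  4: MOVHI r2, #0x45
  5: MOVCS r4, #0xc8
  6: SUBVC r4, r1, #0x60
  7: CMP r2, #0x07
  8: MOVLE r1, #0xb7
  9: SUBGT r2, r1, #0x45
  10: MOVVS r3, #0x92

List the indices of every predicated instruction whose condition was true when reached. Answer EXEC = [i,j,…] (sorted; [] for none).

EXEC = [4,5,6,9]

[0] flags=1000 → (cmp)
[1] flags=1000 HI?F → skip
[2] flags=1000 HI?F → skip
[3] flags=1010 → (cmp)
[4] flags=1010 HI?T → r2=0x45
[5] flags=1010 CS?T → r4=0xc8
[6] flags=1010 VC?T → r4=0x6b
[7] flags=0010 → (cmp)
[8] flags=0010 LE?F → skip
[9] flags=0010 GT?T → r2=0x86
[10] flags=0010 VS?F → skip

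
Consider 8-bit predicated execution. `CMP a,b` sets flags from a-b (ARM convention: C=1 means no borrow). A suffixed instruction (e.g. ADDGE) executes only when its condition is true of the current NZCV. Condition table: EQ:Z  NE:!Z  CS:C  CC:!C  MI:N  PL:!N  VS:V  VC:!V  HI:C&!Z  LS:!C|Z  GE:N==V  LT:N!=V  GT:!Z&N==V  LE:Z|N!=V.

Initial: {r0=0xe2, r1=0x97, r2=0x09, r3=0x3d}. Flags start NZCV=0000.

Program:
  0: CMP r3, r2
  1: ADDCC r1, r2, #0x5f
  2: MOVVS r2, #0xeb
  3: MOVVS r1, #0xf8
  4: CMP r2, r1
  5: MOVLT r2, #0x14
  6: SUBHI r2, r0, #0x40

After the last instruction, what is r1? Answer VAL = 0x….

VAL = 0x97

0: ✓ CMP  NZCV=0010
1: · ADDCC
2: · MOVVS
3: · MOVVS
4: ✓ CMP  NZCV=0000
5: · MOVLT
6: · SUBHI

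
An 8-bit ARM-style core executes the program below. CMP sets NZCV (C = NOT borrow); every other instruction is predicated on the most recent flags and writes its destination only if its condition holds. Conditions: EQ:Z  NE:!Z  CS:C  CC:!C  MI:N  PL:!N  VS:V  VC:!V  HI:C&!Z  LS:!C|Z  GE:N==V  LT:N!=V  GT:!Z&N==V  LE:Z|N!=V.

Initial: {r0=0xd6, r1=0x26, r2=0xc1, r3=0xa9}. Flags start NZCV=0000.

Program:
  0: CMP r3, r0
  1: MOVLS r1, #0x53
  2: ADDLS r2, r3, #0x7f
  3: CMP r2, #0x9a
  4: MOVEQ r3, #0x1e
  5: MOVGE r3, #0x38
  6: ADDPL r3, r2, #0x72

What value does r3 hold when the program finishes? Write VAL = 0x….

0: ✓ CMP  NZCV=1000
1: ✓ MOVLS  r1←0x53
2: ✓ ADDLS  r2←0x28
3: ✓ CMP  NZCV=1001
4: · MOVEQ
5: ✓ MOVGE  r3←0x38
6: · ADDPL

VAL = 0x38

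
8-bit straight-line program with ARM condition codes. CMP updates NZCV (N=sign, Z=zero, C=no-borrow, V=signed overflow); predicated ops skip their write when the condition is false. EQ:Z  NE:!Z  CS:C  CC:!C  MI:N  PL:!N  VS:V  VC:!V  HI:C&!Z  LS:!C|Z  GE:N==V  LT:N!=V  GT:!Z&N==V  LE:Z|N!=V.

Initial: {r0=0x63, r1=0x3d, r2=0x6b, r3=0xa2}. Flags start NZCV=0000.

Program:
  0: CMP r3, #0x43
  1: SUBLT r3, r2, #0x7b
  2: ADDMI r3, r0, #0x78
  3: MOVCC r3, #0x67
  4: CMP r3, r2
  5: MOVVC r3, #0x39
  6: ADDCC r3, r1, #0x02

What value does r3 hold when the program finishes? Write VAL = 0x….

0: ✓ CMP  NZCV=0011
1: ✓ SUBLT  r3←0xf0
2: · ADDMI
3: · MOVCC
4: ✓ CMP  NZCV=1010
5: ✓ MOVVC  r3←0x39
6: · ADDCC

VAL = 0x39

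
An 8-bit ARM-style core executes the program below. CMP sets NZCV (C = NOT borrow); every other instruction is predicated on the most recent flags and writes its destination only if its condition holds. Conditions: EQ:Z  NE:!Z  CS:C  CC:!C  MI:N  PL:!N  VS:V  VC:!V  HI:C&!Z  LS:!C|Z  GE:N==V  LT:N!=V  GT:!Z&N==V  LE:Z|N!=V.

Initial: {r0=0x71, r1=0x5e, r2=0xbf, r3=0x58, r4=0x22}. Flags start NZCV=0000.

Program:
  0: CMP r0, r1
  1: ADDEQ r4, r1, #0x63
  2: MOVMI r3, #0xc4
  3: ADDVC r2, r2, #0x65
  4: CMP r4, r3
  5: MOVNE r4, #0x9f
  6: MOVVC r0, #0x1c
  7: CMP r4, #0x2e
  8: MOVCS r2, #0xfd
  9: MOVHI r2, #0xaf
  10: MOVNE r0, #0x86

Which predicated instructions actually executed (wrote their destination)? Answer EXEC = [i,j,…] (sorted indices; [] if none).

0: ✓ CMP  NZCV=0010
1: · ADDEQ
2: · MOVMI
3: ✓ ADDVC  r2←0x24
4: ✓ CMP  NZCV=1000
5: ✓ MOVNE  r4←0x9f
6: ✓ MOVVC  r0←0x1c
7: ✓ CMP  NZCV=0011
8: ✓ MOVCS  r2←0xfd
9: ✓ MOVHI  r2←0xaf
10: ✓ MOVNE  r0←0x86

EXEC = [3,5,6,8,9,10]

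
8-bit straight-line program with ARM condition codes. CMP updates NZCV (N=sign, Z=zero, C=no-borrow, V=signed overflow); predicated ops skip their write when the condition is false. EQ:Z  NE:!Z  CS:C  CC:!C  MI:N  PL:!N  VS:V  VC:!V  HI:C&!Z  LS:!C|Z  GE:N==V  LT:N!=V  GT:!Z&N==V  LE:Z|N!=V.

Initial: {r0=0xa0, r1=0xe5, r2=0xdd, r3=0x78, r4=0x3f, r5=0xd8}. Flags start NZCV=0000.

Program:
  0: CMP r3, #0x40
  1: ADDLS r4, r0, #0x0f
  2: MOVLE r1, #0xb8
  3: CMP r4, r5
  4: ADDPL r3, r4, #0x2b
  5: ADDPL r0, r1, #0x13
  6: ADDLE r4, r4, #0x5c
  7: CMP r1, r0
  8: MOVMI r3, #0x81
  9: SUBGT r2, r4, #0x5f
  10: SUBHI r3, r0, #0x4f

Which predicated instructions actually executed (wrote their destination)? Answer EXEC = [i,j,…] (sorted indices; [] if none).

EXEC = [4,5,8]

[0] flags=0010 → (cmp)
[1] flags=0010 LS?F → skip
[2] flags=0010 LE?F → skip
[3] flags=0000 → (cmp)
[4] flags=0000 PL?T → r3=0x6a
[5] flags=0000 PL?T → r0=0xf8
[6] flags=0000 LE?F → skip
[7] flags=1000 → (cmp)
[8] flags=1000 MI?T → r3=0x81
[9] flags=1000 GT?F → skip
[10] flags=1000 HI?F → skip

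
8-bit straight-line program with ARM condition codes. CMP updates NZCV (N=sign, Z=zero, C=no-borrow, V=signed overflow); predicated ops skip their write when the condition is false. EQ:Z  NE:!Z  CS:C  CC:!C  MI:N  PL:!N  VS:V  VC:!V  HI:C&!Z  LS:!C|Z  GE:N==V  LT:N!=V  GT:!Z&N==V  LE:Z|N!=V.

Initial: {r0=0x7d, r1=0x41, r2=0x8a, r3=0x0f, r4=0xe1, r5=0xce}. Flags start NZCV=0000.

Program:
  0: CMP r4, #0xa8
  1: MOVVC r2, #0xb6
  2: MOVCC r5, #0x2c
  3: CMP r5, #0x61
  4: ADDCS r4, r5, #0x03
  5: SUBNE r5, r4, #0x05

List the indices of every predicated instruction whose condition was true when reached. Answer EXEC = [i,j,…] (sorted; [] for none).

EXEC = [1,4,5]

[0] flags=0010 → (cmp)
[1] flags=0010 VC?T → r2=0xb6
[2] flags=0010 CC?F → skip
[3] flags=0011 → (cmp)
[4] flags=0011 CS?T → r4=0xd1
[5] flags=0011 NE?T → r5=0xcc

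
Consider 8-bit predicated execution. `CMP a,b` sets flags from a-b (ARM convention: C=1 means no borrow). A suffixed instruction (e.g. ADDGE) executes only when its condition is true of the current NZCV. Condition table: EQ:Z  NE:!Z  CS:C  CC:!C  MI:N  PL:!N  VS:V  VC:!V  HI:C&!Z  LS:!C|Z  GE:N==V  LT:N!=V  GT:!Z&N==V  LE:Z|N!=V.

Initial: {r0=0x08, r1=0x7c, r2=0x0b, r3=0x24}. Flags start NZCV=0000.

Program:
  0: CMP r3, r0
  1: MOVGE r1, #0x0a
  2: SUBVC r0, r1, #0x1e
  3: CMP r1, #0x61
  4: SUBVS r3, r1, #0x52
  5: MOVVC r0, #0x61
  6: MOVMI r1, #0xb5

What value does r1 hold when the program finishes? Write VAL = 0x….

[0] flags=0010 → (cmp)
[1] flags=0010 GE?T → r1=0x0a
[2] flags=0010 VC?T → r0=0xec
[3] flags=1000 → (cmp)
[4] flags=1000 VS?F → skip
[5] flags=1000 VC?T → r0=0x61
[6] flags=1000 MI?T → r1=0xb5

VAL = 0xb5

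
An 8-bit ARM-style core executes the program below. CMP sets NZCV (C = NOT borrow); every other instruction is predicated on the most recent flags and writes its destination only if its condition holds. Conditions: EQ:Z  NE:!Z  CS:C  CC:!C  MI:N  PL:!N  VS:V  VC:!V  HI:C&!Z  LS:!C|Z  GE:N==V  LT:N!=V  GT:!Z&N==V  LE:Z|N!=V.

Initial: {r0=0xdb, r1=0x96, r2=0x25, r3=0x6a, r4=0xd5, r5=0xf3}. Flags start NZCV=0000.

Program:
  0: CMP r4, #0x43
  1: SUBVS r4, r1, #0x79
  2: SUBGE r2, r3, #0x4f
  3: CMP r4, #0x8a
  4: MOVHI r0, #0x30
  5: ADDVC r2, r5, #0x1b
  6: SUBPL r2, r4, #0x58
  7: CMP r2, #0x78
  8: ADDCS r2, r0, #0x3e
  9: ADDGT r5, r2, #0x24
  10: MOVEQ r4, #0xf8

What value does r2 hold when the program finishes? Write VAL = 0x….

[0] flags=1010 → (cmp)
[1] flags=1010 VS?F → skip
[2] flags=1010 GE?F → skip
[3] flags=0010 → (cmp)
[4] flags=0010 HI?T → r0=0x30
[5] flags=0010 VC?T → r2=0x0e
[6] flags=0010 PL?T → r2=0x7d
[7] flags=0010 → (cmp)
[8] flags=0010 CS?T → r2=0x6e
[9] flags=0010 GT?T → r5=0x92
[10] flags=0010 EQ?F → skip

VAL = 0x6e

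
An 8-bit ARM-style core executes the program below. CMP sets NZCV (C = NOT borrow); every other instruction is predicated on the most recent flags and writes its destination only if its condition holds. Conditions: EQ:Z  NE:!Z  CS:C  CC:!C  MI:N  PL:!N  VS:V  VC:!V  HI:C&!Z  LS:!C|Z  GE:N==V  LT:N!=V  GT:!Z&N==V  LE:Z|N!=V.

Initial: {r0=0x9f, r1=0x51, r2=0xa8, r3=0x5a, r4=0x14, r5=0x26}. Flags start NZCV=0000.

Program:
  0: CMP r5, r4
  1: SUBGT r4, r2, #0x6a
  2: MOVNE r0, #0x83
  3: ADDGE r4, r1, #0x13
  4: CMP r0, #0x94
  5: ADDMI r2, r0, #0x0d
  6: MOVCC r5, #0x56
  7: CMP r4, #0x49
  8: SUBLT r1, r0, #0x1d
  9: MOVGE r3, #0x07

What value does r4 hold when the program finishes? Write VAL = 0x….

VAL = 0x64

0: ✓ CMP  NZCV=0010
1: ✓ SUBGT  r4←0x3e
2: ✓ MOVNE  r0←0x83
3: ✓ ADDGE  r4←0x64
4: ✓ CMP  NZCV=1000
5: ✓ ADDMI  r2←0x90
6: ✓ MOVCC  r5←0x56
7: ✓ CMP  NZCV=0010
8: · SUBLT
9: ✓ MOVGE  r3←0x07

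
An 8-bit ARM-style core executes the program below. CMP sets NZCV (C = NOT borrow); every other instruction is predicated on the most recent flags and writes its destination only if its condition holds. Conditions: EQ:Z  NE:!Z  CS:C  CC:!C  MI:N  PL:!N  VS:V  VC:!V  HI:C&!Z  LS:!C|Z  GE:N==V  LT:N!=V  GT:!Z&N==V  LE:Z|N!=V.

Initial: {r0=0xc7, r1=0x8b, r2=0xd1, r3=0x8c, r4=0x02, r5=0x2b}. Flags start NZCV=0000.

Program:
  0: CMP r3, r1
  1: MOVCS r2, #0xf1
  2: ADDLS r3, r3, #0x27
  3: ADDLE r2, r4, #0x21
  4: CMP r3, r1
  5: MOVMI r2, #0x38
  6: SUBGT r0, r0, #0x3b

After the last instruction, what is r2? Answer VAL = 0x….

0: ✓ CMP  NZCV=0010
1: ✓ MOVCS  r2←0xf1
2: · ADDLS
3: · ADDLE
4: ✓ CMP  NZCV=0010
5: · MOVMI
6: ✓ SUBGT  r0←0x8c

VAL = 0xf1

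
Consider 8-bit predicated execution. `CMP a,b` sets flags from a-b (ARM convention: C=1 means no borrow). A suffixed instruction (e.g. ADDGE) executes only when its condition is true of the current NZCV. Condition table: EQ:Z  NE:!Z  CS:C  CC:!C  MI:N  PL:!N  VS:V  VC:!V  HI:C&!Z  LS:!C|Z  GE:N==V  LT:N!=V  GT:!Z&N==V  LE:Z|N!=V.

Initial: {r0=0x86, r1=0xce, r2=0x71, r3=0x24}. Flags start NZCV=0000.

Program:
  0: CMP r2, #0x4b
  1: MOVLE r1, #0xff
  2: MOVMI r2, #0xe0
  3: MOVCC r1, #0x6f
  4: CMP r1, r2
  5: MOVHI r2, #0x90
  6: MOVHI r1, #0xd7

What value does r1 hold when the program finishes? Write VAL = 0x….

VAL = 0xd7

0: ✓ CMP  NZCV=0010
1: · MOVLE
2: · MOVMI
3: · MOVCC
4: ✓ CMP  NZCV=0011
5: ✓ MOVHI  r2←0x90
6: ✓ MOVHI  r1←0xd7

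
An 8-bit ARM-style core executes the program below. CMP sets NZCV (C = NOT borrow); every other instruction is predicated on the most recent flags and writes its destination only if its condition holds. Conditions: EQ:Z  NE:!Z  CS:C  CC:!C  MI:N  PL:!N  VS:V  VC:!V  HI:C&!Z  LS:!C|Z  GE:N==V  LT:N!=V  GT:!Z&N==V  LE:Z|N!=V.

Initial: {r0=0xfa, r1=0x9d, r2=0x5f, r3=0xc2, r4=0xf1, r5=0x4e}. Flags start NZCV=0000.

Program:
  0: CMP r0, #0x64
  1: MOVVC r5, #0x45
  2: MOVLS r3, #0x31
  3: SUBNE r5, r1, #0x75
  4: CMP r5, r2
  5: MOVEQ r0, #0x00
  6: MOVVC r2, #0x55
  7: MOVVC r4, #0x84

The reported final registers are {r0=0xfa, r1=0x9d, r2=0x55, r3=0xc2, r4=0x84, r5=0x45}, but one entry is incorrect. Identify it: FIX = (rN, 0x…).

FIX = (r5, 0x28)

0: ✓ CMP  NZCV=1010
1: ✓ MOVVC  r5←0x45
2: · MOVLS
3: ✓ SUBNE  r5←0x28
4: ✓ CMP  NZCV=1000
5: · MOVEQ
6: ✓ MOVVC  r2←0x55
7: ✓ MOVVC  r4←0x84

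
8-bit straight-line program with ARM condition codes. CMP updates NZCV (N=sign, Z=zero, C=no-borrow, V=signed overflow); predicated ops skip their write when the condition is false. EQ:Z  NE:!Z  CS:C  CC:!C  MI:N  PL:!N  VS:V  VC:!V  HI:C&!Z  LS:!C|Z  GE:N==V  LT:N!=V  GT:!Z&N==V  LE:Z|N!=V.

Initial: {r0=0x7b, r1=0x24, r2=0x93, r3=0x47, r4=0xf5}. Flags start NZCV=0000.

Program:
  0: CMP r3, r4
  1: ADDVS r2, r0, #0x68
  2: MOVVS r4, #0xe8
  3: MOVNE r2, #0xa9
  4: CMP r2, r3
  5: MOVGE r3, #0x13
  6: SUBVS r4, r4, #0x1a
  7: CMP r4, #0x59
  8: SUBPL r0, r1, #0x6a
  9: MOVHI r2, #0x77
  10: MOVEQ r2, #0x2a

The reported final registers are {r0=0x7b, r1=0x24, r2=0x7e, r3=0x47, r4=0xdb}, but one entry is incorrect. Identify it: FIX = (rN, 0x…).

FIX = (r2, 0x77)

0: ✓ CMP  NZCV=0000
1: · ADDVS
2: · MOVVS
3: ✓ MOVNE  r2←0xa9
4: ✓ CMP  NZCV=0011
5: · MOVGE
6: ✓ SUBVS  r4←0xdb
7: ✓ CMP  NZCV=1010
8: · SUBPL
9: ✓ MOVHI  r2←0x77
10: · MOVEQ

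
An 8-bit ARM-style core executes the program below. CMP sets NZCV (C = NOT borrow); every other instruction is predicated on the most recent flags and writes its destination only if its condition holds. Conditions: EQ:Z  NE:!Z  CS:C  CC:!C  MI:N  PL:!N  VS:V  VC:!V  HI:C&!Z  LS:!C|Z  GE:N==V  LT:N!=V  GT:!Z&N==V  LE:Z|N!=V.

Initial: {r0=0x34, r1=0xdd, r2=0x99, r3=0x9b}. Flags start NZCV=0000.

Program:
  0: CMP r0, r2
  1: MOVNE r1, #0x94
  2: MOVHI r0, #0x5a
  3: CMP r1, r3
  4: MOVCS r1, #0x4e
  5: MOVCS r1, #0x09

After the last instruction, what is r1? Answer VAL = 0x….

0: ✓ CMP  NZCV=1001
1: ✓ MOVNE  r1←0x94
2: · MOVHI
3: ✓ CMP  NZCV=1000
4: · MOVCS
5: · MOVCS

VAL = 0x94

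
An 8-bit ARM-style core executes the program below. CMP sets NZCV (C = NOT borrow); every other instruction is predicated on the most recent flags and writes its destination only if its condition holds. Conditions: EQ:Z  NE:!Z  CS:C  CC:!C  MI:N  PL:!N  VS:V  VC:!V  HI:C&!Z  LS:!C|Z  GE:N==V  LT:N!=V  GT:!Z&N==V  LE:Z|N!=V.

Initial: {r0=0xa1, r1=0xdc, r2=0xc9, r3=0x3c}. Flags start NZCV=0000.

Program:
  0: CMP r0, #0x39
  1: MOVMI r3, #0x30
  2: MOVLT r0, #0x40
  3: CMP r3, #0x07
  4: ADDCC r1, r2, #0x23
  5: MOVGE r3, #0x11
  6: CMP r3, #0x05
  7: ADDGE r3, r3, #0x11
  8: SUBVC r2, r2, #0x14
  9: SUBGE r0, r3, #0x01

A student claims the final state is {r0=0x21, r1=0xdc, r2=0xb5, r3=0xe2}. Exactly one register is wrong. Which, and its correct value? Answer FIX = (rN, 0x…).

FIX = (r3, 0x22)

[0] flags=0011 → (cmp)
[1] flags=0011 MI?F → skip
[2] flags=0011 LT?T → r0=0x40
[3] flags=0010 → (cmp)
[4] flags=0010 CC?F → skip
[5] flags=0010 GE?T → r3=0x11
[6] flags=0010 → (cmp)
[7] flags=0010 GE?T → r3=0x22
[8] flags=0010 VC?T → r2=0xb5
[9] flags=0010 GE?T → r0=0x21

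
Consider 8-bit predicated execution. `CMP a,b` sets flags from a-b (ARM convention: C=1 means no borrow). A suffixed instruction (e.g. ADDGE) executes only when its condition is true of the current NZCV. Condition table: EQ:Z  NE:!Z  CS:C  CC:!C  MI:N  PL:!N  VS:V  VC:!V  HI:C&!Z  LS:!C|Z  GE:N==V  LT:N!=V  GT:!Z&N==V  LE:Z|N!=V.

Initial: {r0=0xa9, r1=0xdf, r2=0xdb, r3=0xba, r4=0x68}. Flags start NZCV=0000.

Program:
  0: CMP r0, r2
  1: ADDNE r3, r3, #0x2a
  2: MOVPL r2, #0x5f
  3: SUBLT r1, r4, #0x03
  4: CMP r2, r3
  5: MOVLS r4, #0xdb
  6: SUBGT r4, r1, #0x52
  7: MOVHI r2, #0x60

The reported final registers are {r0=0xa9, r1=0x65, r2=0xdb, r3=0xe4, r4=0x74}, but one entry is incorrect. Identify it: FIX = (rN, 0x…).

0: ✓ CMP  NZCV=1000
1: ✓ ADDNE  r3←0xe4
2: · MOVPL
3: ✓ SUBLT  r1←0x65
4: ✓ CMP  NZCV=1000
5: ✓ MOVLS  r4←0xdb
6: · SUBGT
7: · MOVHI

FIX = (r4, 0xdb)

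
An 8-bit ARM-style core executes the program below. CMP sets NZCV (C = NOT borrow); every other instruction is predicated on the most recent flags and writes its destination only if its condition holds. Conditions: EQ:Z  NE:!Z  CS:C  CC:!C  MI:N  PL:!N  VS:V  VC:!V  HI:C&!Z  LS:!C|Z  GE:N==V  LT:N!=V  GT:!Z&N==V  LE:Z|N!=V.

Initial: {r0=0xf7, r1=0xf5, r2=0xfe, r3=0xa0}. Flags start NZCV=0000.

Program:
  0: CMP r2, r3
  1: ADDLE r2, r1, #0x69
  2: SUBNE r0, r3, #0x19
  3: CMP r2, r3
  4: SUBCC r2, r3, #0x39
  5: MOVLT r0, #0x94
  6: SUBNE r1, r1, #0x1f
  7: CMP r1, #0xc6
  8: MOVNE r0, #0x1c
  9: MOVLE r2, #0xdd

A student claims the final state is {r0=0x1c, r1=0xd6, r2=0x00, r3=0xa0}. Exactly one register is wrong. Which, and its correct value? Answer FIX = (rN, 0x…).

[0] flags=0010 → (cmp)
[1] flags=0010 LE?F → skip
[2] flags=0010 NE?T → r0=0x87
[3] flags=0010 → (cmp)
[4] flags=0010 CC?F → skip
[5] flags=0010 LT?F → skip
[6] flags=0010 NE?T → r1=0xd6
[7] flags=0010 → (cmp)
[8] flags=0010 NE?T → r0=0x1c
[9] flags=0010 LE?F → skip

FIX = (r2, 0xfe)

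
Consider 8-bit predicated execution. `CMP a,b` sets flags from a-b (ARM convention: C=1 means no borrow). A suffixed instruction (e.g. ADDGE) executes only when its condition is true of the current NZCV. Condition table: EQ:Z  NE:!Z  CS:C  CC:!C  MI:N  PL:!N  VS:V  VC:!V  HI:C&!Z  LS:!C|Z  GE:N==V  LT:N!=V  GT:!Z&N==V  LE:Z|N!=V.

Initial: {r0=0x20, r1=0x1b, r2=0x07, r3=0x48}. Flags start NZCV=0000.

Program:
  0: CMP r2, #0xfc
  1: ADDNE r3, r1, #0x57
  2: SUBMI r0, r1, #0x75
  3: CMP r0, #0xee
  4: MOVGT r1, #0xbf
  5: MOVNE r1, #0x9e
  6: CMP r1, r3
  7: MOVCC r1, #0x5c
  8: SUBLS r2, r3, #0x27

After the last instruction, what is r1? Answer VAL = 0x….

0: ✓ CMP  NZCV=0000
1: ✓ ADDNE  r3←0x72
2: · SUBMI
3: ✓ CMP  NZCV=0000
4: ✓ MOVGT  r1←0xbf
5: ✓ MOVNE  r1←0x9e
6: ✓ CMP  NZCV=0011
7: · MOVCC
8: · SUBLS

VAL = 0x9e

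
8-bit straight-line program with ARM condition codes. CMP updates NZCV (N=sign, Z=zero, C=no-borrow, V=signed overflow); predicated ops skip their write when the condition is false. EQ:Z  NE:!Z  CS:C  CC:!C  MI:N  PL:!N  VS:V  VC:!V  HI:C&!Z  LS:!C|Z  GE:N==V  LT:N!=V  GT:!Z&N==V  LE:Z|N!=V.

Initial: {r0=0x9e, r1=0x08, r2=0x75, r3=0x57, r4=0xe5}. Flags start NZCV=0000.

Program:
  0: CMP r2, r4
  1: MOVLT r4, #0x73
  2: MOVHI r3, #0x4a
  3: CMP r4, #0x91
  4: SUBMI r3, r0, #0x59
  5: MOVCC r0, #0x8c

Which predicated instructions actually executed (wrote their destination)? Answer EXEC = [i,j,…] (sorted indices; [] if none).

[0] flags=1001 → (cmp)
[1] flags=1001 LT?F → skip
[2] flags=1001 HI?F → skip
[3] flags=0010 → (cmp)
[4] flags=0010 MI?F → skip
[5] flags=0010 CC?F → skip

EXEC = []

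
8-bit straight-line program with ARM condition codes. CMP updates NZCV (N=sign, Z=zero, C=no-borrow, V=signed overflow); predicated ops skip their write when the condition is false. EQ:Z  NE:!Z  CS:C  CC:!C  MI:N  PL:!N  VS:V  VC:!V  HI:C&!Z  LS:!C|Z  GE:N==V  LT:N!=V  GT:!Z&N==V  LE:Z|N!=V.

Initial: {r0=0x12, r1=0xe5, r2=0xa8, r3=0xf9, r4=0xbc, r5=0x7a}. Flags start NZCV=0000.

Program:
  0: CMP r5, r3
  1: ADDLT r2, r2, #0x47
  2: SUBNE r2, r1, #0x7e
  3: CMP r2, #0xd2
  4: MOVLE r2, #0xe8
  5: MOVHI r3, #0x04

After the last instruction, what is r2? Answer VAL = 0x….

0: ✓ CMP  NZCV=1001
1: · ADDLT
2: ✓ SUBNE  r2←0x67
3: ✓ CMP  NZCV=1001
4: · MOVLE
5: · MOVHI

VAL = 0x67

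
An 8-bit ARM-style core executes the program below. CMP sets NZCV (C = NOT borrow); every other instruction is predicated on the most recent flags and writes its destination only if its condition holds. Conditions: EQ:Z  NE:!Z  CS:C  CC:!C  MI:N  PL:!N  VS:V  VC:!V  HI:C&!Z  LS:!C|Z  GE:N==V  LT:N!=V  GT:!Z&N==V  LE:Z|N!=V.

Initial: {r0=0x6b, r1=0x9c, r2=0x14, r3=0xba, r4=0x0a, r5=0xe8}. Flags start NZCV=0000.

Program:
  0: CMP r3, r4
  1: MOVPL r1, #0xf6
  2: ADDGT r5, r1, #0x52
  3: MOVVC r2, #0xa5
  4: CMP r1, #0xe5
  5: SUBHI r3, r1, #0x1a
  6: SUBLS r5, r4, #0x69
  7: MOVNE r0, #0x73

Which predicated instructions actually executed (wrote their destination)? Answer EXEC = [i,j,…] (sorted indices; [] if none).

[0] flags=1010 → (cmp)
[1] flags=1010 PL?F → skip
[2] flags=1010 GT?F → skip
[3] flags=1010 VC?T → r2=0xa5
[4] flags=1000 → (cmp)
[5] flags=1000 HI?F → skip
[6] flags=1000 LS?T → r5=0xa1
[7] flags=1000 NE?T → r0=0x73

EXEC = [3,6,7]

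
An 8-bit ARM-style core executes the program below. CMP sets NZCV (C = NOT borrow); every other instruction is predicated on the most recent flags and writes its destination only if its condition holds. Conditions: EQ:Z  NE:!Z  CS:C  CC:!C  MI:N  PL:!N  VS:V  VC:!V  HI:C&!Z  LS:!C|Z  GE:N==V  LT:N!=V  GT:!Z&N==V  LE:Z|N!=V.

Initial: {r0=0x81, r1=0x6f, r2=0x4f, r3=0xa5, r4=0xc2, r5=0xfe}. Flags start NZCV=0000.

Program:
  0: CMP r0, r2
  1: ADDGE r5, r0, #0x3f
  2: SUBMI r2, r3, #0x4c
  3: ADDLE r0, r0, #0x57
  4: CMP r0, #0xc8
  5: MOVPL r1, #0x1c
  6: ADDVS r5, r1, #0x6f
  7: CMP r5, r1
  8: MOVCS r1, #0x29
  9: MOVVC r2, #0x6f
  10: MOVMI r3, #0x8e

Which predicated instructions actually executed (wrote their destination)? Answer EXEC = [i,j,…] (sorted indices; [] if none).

0: ✓ CMP  NZCV=0011
1: · ADDGE
2: · SUBMI
3: ✓ ADDLE  r0←0xd8
4: ✓ CMP  NZCV=0010
5: ✓ MOVPL  r1←0x1c
6: · ADDVS
7: ✓ CMP  NZCV=1010
8: ✓ MOVCS  r1←0x29
9: ✓ MOVVC  r2←0x6f
10: ✓ MOVMI  r3←0x8e

EXEC = [3,5,8,9,10]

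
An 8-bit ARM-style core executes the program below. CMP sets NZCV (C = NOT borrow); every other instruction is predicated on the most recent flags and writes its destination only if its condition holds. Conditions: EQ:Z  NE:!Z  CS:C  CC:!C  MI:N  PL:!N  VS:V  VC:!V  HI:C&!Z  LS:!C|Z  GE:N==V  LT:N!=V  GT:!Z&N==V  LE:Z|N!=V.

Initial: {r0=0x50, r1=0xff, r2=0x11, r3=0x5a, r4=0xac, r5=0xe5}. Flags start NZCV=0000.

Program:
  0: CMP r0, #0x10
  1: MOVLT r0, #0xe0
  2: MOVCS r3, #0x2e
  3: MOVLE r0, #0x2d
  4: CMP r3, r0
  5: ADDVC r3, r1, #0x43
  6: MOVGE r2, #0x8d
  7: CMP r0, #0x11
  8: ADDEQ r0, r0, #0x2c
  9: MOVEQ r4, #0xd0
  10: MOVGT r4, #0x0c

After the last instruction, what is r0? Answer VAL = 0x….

[0] flags=0010 → (cmp)
[1] flags=0010 LT?F → skip
[2] flags=0010 CS?T → r3=0x2e
[3] flags=0010 LE?F → skip
[4] flags=1000 → (cmp)
[5] flags=1000 VC?T → r3=0x42
[6] flags=1000 GE?F → skip
[7] flags=0010 → (cmp)
[8] flags=0010 EQ?F → skip
[9] flags=0010 EQ?F → skip
[10] flags=0010 GT?T → r4=0x0c

VAL = 0x50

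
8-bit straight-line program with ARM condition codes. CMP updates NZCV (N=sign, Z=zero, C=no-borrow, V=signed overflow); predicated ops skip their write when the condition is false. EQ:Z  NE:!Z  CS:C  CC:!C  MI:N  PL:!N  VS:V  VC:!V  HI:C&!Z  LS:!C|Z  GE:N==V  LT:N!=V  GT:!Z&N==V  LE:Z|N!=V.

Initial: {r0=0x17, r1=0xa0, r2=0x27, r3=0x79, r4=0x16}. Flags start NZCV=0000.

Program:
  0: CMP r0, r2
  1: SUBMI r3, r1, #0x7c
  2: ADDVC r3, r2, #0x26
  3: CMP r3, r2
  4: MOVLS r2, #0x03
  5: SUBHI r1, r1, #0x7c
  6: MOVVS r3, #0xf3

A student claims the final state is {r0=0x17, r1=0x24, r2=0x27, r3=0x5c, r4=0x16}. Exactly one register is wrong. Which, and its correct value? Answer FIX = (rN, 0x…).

FIX = (r3, 0x4d)

[0] flags=1000 → (cmp)
[1] flags=1000 MI?T → r3=0x24
[2] flags=1000 VC?T → r3=0x4d
[3] flags=0010 → (cmp)
[4] flags=0010 LS?F → skip
[5] flags=0010 HI?T → r1=0x24
[6] flags=0010 VS?F → skip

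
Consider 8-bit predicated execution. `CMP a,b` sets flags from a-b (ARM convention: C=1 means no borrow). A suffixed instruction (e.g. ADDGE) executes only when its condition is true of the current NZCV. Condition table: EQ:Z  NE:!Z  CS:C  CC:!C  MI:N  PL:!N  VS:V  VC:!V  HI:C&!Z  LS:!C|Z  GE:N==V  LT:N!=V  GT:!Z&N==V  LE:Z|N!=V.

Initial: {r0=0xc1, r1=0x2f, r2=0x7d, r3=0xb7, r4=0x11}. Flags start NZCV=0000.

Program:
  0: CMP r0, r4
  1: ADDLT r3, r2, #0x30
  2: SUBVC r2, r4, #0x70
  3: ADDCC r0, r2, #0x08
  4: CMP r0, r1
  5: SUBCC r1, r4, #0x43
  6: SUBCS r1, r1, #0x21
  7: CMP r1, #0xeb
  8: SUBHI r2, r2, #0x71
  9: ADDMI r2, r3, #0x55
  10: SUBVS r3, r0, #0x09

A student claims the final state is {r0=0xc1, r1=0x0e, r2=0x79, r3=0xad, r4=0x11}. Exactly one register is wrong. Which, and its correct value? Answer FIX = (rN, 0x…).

0: ✓ CMP  NZCV=1010
1: ✓ ADDLT  r3←0xad
2: ✓ SUBVC  r2←0xa1
3: · ADDCC
4: ✓ CMP  NZCV=1010
5: · SUBCC
6: ✓ SUBCS  r1←0x0e
7: ✓ CMP  NZCV=0000
8: · SUBHI
9: · ADDMI
10: · SUBVS

FIX = (r2, 0xa1)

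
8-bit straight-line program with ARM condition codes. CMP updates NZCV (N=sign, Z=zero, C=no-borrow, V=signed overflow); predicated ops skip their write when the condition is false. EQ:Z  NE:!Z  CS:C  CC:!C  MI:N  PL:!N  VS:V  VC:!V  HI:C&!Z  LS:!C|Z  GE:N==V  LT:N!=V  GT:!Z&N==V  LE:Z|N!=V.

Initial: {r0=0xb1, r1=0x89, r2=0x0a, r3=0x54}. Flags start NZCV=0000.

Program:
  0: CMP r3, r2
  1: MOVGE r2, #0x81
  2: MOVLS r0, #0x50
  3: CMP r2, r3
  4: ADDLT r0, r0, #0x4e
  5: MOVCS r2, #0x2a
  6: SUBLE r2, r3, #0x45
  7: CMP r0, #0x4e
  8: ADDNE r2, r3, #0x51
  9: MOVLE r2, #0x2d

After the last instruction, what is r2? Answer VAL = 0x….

0: ✓ CMP  NZCV=0010
1: ✓ MOVGE  r2←0x81
2: · MOVLS
3: ✓ CMP  NZCV=0011
4: ✓ ADDLT  r0←0xff
5: ✓ MOVCS  r2←0x2a
6: ✓ SUBLE  r2←0x0f
7: ✓ CMP  NZCV=1010
8: ✓ ADDNE  r2←0xa5
9: ✓ MOVLE  r2←0x2d

VAL = 0x2d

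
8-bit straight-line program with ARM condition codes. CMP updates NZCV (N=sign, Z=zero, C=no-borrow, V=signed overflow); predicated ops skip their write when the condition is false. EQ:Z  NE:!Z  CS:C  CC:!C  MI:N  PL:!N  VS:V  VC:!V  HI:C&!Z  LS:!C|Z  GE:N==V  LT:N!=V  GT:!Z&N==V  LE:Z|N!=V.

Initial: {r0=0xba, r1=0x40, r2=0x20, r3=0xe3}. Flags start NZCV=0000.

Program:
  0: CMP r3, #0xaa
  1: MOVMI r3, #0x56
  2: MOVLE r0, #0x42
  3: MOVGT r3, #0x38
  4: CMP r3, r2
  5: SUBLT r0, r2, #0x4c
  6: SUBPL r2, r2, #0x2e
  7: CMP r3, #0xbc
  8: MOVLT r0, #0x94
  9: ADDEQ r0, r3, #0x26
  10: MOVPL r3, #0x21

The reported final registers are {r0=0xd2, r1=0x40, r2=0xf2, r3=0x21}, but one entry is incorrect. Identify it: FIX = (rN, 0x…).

0: ✓ CMP  NZCV=0010
1: · MOVMI
2: · MOVLE
3: ✓ MOVGT  r3←0x38
4: ✓ CMP  NZCV=0010
5: · SUBLT
6: ✓ SUBPL  r2←0xf2
7: ✓ CMP  NZCV=0000
8: · MOVLT
9: · ADDEQ
10: ✓ MOVPL  r3←0x21

FIX = (r0, 0xba)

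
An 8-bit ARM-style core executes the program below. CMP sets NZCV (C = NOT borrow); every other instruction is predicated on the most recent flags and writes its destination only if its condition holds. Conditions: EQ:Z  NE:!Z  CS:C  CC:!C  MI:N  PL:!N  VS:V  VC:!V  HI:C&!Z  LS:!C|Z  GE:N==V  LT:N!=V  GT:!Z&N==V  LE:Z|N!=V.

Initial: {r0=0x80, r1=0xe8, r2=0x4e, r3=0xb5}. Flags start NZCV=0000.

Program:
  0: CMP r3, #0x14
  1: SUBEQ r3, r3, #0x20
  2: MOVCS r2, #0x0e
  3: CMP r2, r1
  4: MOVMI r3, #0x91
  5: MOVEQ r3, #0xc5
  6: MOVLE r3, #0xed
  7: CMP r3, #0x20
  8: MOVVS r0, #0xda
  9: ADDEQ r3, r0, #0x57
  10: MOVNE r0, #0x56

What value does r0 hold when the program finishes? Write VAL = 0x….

VAL = 0x56

[0] flags=1010 → (cmp)
[1] flags=1010 EQ?F → skip
[2] flags=1010 CS?T → r2=0x0e
[3] flags=0000 → (cmp)
[4] flags=0000 MI?F → skip
[5] flags=0000 EQ?F → skip
[6] flags=0000 LE?F → skip
[7] flags=1010 → (cmp)
[8] flags=1010 VS?F → skip
[9] flags=1010 EQ?F → skip
[10] flags=1010 NE?T → r0=0x56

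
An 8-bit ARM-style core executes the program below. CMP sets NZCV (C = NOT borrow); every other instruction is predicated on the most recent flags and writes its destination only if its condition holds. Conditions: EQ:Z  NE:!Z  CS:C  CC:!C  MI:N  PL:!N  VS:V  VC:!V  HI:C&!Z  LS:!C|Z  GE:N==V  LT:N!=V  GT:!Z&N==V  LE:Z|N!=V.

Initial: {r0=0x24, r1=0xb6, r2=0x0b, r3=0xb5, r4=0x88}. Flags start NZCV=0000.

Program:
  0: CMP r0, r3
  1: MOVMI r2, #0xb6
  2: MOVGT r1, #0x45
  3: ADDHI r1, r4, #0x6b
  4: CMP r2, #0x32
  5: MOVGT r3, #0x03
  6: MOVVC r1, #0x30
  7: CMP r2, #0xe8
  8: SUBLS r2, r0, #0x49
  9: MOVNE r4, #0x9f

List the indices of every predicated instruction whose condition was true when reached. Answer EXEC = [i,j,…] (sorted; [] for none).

[0] flags=0000 → (cmp)
[1] flags=0000 MI?F → skip
[2] flags=0000 GT?T → r1=0x45
[3] flags=0000 HI?F → skip
[4] flags=1000 → (cmp)
[5] flags=1000 GT?F → skip
[6] flags=1000 VC?T → r1=0x30
[7] flags=0000 → (cmp)
[8] flags=0000 LS?T → r2=0xdb
[9] flags=0000 NE?T → r4=0x9f

EXEC = [2,6,8,9]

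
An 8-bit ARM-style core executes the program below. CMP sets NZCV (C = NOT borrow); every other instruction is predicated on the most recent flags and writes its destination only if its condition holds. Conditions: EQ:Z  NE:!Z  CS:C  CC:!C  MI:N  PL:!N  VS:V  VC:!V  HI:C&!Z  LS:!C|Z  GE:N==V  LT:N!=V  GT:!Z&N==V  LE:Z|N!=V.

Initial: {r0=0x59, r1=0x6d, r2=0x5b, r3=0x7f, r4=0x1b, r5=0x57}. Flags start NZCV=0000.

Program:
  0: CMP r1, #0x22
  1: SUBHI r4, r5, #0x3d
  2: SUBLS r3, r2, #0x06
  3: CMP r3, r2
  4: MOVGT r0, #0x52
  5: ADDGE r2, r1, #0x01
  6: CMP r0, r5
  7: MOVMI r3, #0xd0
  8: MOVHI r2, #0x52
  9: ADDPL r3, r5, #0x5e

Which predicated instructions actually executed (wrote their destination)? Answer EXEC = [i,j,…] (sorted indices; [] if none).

0: ✓ CMP  NZCV=0010
1: ✓ SUBHI  r4←0x1a
2: · SUBLS
3: ✓ CMP  NZCV=0010
4: ✓ MOVGT  r0←0x52
5: ✓ ADDGE  r2←0x6e
6: ✓ CMP  NZCV=1000
7: ✓ MOVMI  r3←0xd0
8: · MOVHI
9: · ADDPL

EXEC = [1,4,5,7]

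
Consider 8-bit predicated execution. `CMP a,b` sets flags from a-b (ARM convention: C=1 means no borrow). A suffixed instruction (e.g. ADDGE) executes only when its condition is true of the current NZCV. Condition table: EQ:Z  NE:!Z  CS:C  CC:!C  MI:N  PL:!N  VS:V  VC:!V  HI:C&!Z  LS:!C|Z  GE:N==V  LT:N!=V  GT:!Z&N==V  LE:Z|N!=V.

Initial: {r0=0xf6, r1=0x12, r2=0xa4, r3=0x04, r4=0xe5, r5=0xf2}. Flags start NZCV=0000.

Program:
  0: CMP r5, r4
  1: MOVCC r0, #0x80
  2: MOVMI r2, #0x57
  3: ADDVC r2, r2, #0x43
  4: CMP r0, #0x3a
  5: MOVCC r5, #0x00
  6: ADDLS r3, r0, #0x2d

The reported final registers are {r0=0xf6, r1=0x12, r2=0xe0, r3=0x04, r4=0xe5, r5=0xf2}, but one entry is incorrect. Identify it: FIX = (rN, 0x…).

FIX = (r2, 0xe7)

[0] flags=0010 → (cmp)
[1] flags=0010 CC?F → skip
[2] flags=0010 MI?F → skip
[3] flags=0010 VC?T → r2=0xe7
[4] flags=1010 → (cmp)
[5] flags=1010 CC?F → skip
[6] flags=1010 LS?F → skip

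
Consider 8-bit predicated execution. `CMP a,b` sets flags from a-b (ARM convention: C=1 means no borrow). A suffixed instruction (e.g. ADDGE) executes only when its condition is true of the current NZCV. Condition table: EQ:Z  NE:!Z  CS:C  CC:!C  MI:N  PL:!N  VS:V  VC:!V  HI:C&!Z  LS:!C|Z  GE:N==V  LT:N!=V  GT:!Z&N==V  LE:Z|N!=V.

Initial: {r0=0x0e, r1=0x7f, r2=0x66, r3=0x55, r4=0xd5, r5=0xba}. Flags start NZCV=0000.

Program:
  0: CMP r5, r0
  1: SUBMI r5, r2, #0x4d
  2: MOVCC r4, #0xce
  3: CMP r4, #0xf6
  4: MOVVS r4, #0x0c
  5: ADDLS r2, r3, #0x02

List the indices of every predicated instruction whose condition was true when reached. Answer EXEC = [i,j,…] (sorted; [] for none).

0: ✓ CMP  NZCV=1010
1: ✓ SUBMI  r5←0x19
2: · MOVCC
3: ✓ CMP  NZCV=1000
4: · MOVVS
5: ✓ ADDLS  r2←0x57

EXEC = [1,5]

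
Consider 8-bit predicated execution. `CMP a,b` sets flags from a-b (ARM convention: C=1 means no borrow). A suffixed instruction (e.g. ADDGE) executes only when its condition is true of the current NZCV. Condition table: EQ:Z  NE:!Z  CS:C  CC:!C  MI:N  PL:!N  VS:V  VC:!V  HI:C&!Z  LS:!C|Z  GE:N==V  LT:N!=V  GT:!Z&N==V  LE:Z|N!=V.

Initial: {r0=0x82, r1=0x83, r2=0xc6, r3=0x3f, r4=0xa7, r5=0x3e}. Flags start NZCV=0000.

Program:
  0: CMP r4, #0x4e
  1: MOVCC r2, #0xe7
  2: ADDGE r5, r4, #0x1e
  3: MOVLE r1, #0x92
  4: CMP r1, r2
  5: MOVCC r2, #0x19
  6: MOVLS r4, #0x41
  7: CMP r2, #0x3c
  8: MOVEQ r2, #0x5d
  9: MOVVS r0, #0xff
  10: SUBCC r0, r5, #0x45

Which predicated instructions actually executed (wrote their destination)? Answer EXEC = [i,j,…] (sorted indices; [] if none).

EXEC = [3,5,6,10]

[0] flags=0011 → (cmp)
[1] flags=0011 CC?F → skip
[2] flags=0011 GE?F → skip
[3] flags=0011 LE?T → r1=0x92
[4] flags=1000 → (cmp)
[5] flags=1000 CC?T → r2=0x19
[6] flags=1000 LS?T → r4=0x41
[7] flags=1000 → (cmp)
[8] flags=1000 EQ?F → skip
[9] flags=1000 VS?F → skip
[10] flags=1000 CC?T → r0=0xf9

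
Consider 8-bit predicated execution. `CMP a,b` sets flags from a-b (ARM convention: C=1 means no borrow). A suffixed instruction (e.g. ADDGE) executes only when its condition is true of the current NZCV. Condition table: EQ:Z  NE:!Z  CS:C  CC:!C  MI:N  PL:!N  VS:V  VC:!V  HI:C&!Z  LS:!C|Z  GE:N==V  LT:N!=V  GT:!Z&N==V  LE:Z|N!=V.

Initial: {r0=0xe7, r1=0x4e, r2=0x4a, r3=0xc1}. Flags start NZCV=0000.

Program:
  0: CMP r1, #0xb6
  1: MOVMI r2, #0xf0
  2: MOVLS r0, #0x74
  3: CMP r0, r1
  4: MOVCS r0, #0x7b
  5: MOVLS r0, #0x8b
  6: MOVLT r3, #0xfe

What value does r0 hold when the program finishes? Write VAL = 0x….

0: ✓ CMP  NZCV=1001
1: ✓ MOVMI  r2←0xf0
2: ✓ MOVLS  r0←0x74
3: ✓ CMP  NZCV=0010
4: ✓ MOVCS  r0←0x7b
5: · MOVLS
6: · MOVLT

VAL = 0x7b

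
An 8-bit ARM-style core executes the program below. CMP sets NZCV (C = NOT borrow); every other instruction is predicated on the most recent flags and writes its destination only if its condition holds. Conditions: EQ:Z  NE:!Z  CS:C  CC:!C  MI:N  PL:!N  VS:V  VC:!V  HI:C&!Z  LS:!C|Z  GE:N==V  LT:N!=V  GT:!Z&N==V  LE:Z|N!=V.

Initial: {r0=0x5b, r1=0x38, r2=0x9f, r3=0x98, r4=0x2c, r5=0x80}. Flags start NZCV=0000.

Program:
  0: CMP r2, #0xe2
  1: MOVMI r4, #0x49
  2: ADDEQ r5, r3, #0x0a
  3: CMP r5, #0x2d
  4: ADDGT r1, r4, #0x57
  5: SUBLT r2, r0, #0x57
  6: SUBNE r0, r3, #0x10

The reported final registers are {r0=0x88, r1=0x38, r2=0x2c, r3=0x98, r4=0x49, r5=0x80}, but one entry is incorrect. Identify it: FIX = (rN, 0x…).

FIX = (r2, 0x04)

[0] flags=1000 → (cmp)
[1] flags=1000 MI?T → r4=0x49
[2] flags=1000 EQ?F → skip
[3] flags=0011 → (cmp)
[4] flags=0011 GT?F → skip
[5] flags=0011 LT?T → r2=0x04
[6] flags=0011 NE?T → r0=0x88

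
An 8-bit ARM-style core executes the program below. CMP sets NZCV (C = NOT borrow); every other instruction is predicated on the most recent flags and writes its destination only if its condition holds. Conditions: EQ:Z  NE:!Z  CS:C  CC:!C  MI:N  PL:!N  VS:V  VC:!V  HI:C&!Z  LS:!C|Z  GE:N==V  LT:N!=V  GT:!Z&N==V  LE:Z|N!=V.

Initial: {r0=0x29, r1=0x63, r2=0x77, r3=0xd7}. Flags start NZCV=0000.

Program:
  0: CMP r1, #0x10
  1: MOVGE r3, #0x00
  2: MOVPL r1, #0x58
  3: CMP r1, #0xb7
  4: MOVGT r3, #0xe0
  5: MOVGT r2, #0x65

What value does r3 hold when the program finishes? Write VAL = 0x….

[0] flags=0010 → (cmp)
[1] flags=0010 GE?T → r3=0x00
[2] flags=0010 PL?T → r1=0x58
[3] flags=1001 → (cmp)
[4] flags=1001 GT?T → r3=0xe0
[5] flags=1001 GT?T → r2=0x65

VAL = 0xe0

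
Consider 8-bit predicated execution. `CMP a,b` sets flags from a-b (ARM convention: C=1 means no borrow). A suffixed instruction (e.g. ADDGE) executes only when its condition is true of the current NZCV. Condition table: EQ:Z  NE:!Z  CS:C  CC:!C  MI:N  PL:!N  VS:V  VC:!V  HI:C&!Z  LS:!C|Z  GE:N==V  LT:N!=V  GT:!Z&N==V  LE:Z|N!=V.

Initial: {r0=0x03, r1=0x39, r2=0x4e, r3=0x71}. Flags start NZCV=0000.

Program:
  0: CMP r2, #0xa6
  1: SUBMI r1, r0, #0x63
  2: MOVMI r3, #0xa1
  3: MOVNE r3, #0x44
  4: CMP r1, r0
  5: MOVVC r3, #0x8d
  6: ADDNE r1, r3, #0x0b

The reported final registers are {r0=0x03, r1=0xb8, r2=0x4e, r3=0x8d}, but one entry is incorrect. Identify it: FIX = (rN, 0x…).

FIX = (r1, 0x98)

0: ✓ CMP  NZCV=1001
1: ✓ SUBMI  r1←0xa0
2: ✓ MOVMI  r3←0xa1
3: ✓ MOVNE  r3←0x44
4: ✓ CMP  NZCV=1010
5: ✓ MOVVC  r3←0x8d
6: ✓ ADDNE  r1←0x98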